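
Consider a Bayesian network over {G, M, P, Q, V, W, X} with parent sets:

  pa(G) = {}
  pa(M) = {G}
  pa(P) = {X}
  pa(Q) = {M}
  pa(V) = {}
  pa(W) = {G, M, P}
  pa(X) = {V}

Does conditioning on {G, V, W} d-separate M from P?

Enumerating the 2 paths from M to P and testing each for blocking by {G, V, W}:
  1. M ← G → W ← P — G:fork[blocks]; W:collider[open] ⇒ blocked
  2. M → W ← P — W:collider[open] ⇒ active
Because an active path exists, M and P are not d-separated.

No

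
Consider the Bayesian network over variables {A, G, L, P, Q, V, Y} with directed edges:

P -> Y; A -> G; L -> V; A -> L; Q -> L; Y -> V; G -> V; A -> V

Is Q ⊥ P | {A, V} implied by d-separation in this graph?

Enumerating the 3 paths from Q to P and testing each for blocking by {A, V}:
Path 1: Q → L ← A → G → V ← Y ← P
  A is a fork here and A is conditioned on, so the path is blocked at A.
Path 2: Q → L ← A → V ← Y ← P
  A is a fork here and A is conditioned on, so the path is blocked at A.
Path 3: Q → L → V ← Y ← P
  L is a chain and L is not conditioned on; V is a collider and V is conditioned on, which opens it; Y is a chain and Y is not conditioned on — no node blocks this path, so it is active.
Because an active path exists, Q and P are not d-separated.

No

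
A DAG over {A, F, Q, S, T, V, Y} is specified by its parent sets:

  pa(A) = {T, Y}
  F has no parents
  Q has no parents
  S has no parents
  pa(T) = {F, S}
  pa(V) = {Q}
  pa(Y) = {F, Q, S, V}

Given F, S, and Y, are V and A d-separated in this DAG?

Yes

6 paths connect V and A; each must be blocked for d-separation to hold:
Path 1: V ← Q → Y → A
  Y is a chain here and Y is conditioned on, so the path is blocked at Y.
Path 2: V ← Q → Y ← S → T → A
  S is a fork here and S is conditioned on, so the path is blocked at S.
Path 3: V ← Q → Y ← F → T → A
  F is a fork here and F is conditioned on, so the path is blocked at F.
Path 4: V → Y → A
  Y is a chain here and Y is conditioned on, so the path is blocked at Y.
Path 5: V → Y ← S → T → A
  S is a fork here and S is conditioned on, so the path is blocked at S.
Path 6: V → Y ← F → T → A
  F is a fork here and F is conditioned on, so the path is blocked at F.
Since every path is blocked, d-separation holds.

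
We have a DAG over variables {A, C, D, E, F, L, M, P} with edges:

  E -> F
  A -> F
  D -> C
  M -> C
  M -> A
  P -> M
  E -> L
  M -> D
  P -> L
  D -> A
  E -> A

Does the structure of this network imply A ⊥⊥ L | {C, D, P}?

No

5 paths connect A and L; each must be blocked for d-separation to hold:
Path 1: A → F ← E → L
  F is a collider here and neither F nor any of its descendants is conditioned on, so the collider stays closed — the path is blocked at F.
Path 2: A ← D → C ← M ← P → L
  D is a fork here and D is conditioned on, so the path is blocked at D.
Path 3: A ← D ← M ← P → L
  D is a chain here and D is conditioned on, so the path is blocked at D.
Path 4: A ← E → L
  E is a fork and E is not conditioned on — no node blocks this path, so it is active.
Path 5: A ← M ← P → L
  P is a fork here and P is conditioned on, so the path is blocked at P.
Since the path A ← E → L is active, A and L are not d-separated given {C, D, P}.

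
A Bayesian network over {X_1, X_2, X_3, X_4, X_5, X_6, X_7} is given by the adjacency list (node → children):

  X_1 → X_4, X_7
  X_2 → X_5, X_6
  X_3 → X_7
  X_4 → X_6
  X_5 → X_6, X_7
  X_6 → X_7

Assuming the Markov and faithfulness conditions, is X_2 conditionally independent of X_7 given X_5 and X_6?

6 paths connect X_2 and X_7; each must be blocked for d-separation to hold:
Path 1: X_2 → X_6 ← X_4 ← X_1 → X_7
  X_6 is a collider and X_6 is conditioned on, which opens it; X_4 is a chain and X_4 is not conditioned on; X_1 is a fork and X_1 is not conditioned on — no node blocks this path, so it is active.
Path 2: X_2 → X_6 → X_7
  X_6 is a chain here and X_6 is conditioned on, so the path is blocked at X_6.
Path 3: X_2 → X_6 ← X_5 → X_7
  X_5 is a fork here and X_5 is conditioned on, so the path is blocked at X_5.
Path 4: X_2 → X_5 → X_6 ← X_4 ← X_1 → X_7
  X_5 is a chain here and X_5 is conditioned on, so the path is blocked at X_5.
Path 5: X_2 → X_5 → X_6 → X_7
  X_5 is a chain here and X_5 is conditioned on, so the path is blocked at X_5.
Path 6: X_2 → X_5 → X_7
  X_5 is a chain here and X_5 is conditioned on, so the path is blocked at X_5.
Because an active path exists, X_2 and X_7 are not d-separated.

No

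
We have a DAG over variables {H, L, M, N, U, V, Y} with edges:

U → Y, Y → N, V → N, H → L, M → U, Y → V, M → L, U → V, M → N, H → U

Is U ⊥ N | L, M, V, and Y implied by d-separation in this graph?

Enumerating the 6 paths from U to N and testing each for blocking by {L, M, V, Y}:
Path 1: U → Y → N
  Y is a chain here and Y is conditioned on, so the path is blocked at Y.
Path 2: U → Y → V → N
  Y is a chain here and Y is conditioned on, so the path is blocked at Y.
Path 3: U ← H → L ← M → N
  M is a fork here and M is conditioned on, so the path is blocked at M.
Path 4: U ← M → N
  M is a fork here and M is conditioned on, so the path is blocked at M.
Path 5: U → V → N
  V is a chain here and V is conditioned on, so the path is blocked at V.
Path 6: U → V ← Y → N
  Y is a fork here and Y is conditioned on, so the path is blocked at Y.
Every path is blocked, so U and N are d-separated given {L, M, V, Y}.

Yes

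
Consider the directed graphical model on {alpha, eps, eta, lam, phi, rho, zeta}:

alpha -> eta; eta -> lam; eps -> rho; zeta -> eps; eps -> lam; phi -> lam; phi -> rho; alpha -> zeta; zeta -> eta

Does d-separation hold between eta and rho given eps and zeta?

Enumerating the 6 paths from eta to rho and testing each for blocking by {eps, zeta}:
  1. eta ← zeta → eps → rho — zeta:fork[blocks]; eps:chain[blocks] ⇒ blocked
  2. eta ← zeta → eps → lam ← phi → rho — zeta:fork[blocks]; eps:chain[blocks]; lam:collider[blocks]; phi:fork[open] ⇒ blocked
  3. eta ← alpha → zeta → eps → rho — alpha:fork[open]; zeta:chain[blocks]; eps:chain[blocks] ⇒ blocked
  4. eta ← alpha → zeta → eps → lam ← phi → rho — alpha:fork[open]; zeta:chain[blocks]; eps:chain[blocks]; lam:collider[blocks]; phi:fork[open] ⇒ blocked
  5. eta → lam ← eps → rho — lam:collider[blocks]; eps:fork[blocks] ⇒ blocked
  6. eta → lam ← phi → rho — lam:collider[blocks]; phi:fork[open] ⇒ blocked
Since every path is blocked, d-separation holds.

Yes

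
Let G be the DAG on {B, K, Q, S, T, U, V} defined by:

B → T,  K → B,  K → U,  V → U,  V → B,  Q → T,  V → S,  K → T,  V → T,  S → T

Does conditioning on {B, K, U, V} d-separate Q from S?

Yes

We examine all 6 paths between Q and S:
Path 1: Q → T ← S
  T is a collider here and neither T nor any of its descendants is conditioned on, so the collider stays closed — the path is blocked at T.
Path 2: Q → T ← K → B ← V → S
  T is a collider here and neither T nor any of its descendants is conditioned on, so the collider stays closed — the path is blocked at T.
Path 3: Q → T ← K → U ← V → S
  T is a collider here and neither T nor any of its descendants is conditioned on, so the collider stays closed — the path is blocked at T.
Path 4: Q → T ← B ← K → U ← V → S
  T is a collider here and neither T nor any of its descendants is conditioned on, so the collider stays closed — the path is blocked at T.
Path 5: Q → T ← B ← V → S
  T is a collider here and neither T nor any of its descendants is conditioned on, so the collider stays closed — the path is blocked at T.
Path 6: Q → T ← V → S
  T is a collider here and neither T nor any of its descendants is conditioned on, so the collider stays closed — the path is blocked at T.
Every path is blocked, so Q and S are d-separated given {B, K, U, V}.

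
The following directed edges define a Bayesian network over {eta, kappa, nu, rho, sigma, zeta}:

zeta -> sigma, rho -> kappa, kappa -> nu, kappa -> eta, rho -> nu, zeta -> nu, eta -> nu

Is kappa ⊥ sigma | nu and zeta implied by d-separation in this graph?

Yes

Enumerating the 3 paths from kappa to sigma and testing each for blocking by {nu, zeta}:
  1. kappa → nu ← zeta → sigma — nu:collider[open]; zeta:fork[blocks] ⇒ blocked
  2. kappa ← rho → nu ← zeta → sigma — rho:fork[open]; nu:collider[open]; zeta:fork[blocks] ⇒ blocked
  3. kappa → eta → nu ← zeta → sigma — eta:chain[open]; nu:collider[open]; zeta:fork[blocks] ⇒ blocked
Every path is blocked, so kappa and sigma are d-separated given {nu, zeta}.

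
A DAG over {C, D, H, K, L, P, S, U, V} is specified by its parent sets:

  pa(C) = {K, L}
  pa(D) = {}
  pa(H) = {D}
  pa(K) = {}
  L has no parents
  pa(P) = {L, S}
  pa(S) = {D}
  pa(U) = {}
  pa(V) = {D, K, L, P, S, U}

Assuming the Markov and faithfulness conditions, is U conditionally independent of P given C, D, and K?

Yes

There are 5 undirected paths between U and P; checking each against the conditioning set {C, D, K}:
Path 1: U → V ← S → P
  V is a collider here and neither V nor any of its descendants is conditioned on, so the collider stays closed — the path is blocked at V.
Path 2: U → V ← D → S → P
  V is a collider here and neither V nor any of its descendants is conditioned on, so the collider stays closed — the path is blocked at V.
Path 3: U → V ← P
  V is a collider here and neither V nor any of its descendants is conditioned on, so the collider stays closed — the path is blocked at V.
Path 4: U → V ← L → P
  V is a collider here and neither V nor any of its descendants is conditioned on, so the collider stays closed — the path is blocked at V.
Path 5: U → V ← K → C ← L → P
  V is a collider here and neither V nor any of its descendants is conditioned on, so the collider stays closed — the path is blocked at V.
All paths are blocked; U ⊥ P | {C, D, K} holds.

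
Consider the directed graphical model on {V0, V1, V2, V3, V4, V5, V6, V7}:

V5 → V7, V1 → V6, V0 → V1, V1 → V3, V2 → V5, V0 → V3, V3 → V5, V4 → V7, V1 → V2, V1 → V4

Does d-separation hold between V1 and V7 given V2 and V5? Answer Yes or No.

Enumerating the 4 paths from V1 to V7 and testing each for blocking by {V2, V5}:
Path 1: V1 → V2 → V5 → V7
  V2 is a chain here and V2 is conditioned on, so the path is blocked at V2.
Path 2: V1 → V3 → V5 → V7
  V5 is a chain here and V5 is conditioned on, so the path is blocked at V5.
Path 3: V1 ← V0 → V3 → V5 → V7
  V5 is a chain here and V5 is conditioned on, so the path is blocked at V5.
Path 4: V1 → V4 → V7
  V4 is a chain and V4 is not conditioned on — no node blocks this path, so it is active.
At least one path is unblocked, so d-separation fails.

No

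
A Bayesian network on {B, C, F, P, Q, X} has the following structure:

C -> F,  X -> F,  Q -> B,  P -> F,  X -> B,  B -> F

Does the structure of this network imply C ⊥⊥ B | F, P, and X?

There are 2 undirected paths between C and B; checking each against the conditioning set {F, P, X}:
Path 1: C → F ← B
  F is a collider and F is conditioned on, which opens it — no node blocks this path, so it is active.
Path 2: C → F ← X → B
  X is a fork here and X is conditioned on, so the path is blocked at X.
Since the path C → F ← B is active, C and B are not d-separated given {F, P, X}.

No — C and B are not d-separated given {F, P, X}.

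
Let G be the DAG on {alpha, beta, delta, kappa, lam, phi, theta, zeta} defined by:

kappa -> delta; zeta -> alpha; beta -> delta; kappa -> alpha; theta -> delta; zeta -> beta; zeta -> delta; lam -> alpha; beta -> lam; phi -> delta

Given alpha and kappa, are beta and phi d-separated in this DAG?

We examine all 5 paths between beta and phi:
Path 1: beta ← zeta → alpha ← kappa → delta ← phi
  kappa is a fork here and kappa is conditioned on, so the path is blocked at kappa.
Path 2: beta ← zeta → delta ← phi
  delta is a collider here and neither delta nor any of its descendants is conditioned on, so the collider stays closed — the path is blocked at delta.
Path 3: beta → lam → alpha ← zeta → delta ← phi
  delta is a collider here and neither delta nor any of its descendants is conditioned on, so the collider stays closed — the path is blocked at delta.
Path 4: beta → lam → alpha ← kappa → delta ← phi
  kappa is a fork here and kappa is conditioned on, so the path is blocked at kappa.
Path 5: beta → delta ← phi
  delta is a collider here and neither delta nor any of its descendants is conditioned on, so the collider stays closed — the path is blocked at delta.
Every path is blocked, so beta and phi are d-separated given {alpha, kappa}.

Yes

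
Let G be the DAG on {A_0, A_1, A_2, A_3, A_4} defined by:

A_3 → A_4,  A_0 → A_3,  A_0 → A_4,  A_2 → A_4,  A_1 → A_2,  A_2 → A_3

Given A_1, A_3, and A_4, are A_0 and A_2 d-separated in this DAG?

No

Enumerating the 4 paths from A_0 to A_2 and testing each for blocking by {A_1, A_3, A_4}:
Path 1: A_0 → A_3 → A_4 ← A_2
  A_3 is a chain here and A_3 is conditioned on, so the path is blocked at A_3.
Path 2: A_0 → A_3 ← A_2
  A_3 is a collider and A_3 is conditioned on, which opens it — no node blocks this path, so it is active.
Path 3: A_0 → A_4 ← A_3 ← A_2
  A_3 is a chain here and A_3 is conditioned on, so the path is blocked at A_3.
Path 4: A_0 → A_4 ← A_2
  A_4 is a collider and A_4 is conditioned on, which opens it — no node blocks this path, so it is active.
Since the path A_0 → A_3 ← A_2 is active, A_0 and A_2 are not d-separated given {A_1, A_3, A_4}.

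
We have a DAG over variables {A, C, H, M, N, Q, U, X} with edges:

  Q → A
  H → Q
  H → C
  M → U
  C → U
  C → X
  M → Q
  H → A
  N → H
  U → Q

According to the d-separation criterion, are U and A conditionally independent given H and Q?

Yes — U and A are d-separated given {H, Q}.

6 paths connect U and A; each must be blocked for d-separation to hold:
Path 1: U ← C ← H → A
  H is a fork here and H is conditioned on, so the path is blocked at H.
Path 2: U ← C ← H → Q → A
  H is a fork here and H is conditioned on, so the path is blocked at H.
Path 3: U ← M → Q → A
  Q is a chain here and Q is conditioned on, so the path is blocked at Q.
Path 4: U ← M → Q ← H → A
  H is a fork here and H is conditioned on, so the path is blocked at H.
Path 5: U → Q → A
  Q is a chain here and Q is conditioned on, so the path is blocked at Q.
Path 6: U → Q ← H → A
  H is a fork here and H is conditioned on, so the path is blocked at H.
Since every path is blocked, d-separation holds.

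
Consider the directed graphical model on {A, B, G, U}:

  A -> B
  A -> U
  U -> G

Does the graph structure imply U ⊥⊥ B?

No

Only one path connects U and B:
  1. U ← A → B — A:fork[open] ⇒ active
Since the path U ← A → B is active, U and B are not d-separated given ∅.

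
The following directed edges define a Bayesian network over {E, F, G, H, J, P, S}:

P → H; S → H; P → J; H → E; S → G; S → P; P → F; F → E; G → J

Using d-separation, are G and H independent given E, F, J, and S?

There are 6 undirected paths between G and H; checking each against the conditioning set {E, F, J, S}:
Path 1: G ← S → P → H
  S is a fork here and S is conditioned on, so the path is blocked at S.
Path 2: G ← S → P → F → E ← H
  S is a fork here and S is conditioned on, so the path is blocked at S.
Path 3: G ← S → H
  S is a fork here and S is conditioned on, so the path is blocked at S.
Path 4: G → J ← P ← S → H
  S is a fork here and S is conditioned on, so the path is blocked at S.
Path 5: G → J ← P → H
  J is a collider and J is conditioned on, which opens it; P is a fork and P is not conditioned on — no node blocks this path, so it is active.
Path 6: G → J ← P → F → E ← H
  F is a chain here and F is conditioned on, so the path is blocked at F.
Since the path G → J ← P → H is active, G and H are not d-separated given {E, F, J, S}.

No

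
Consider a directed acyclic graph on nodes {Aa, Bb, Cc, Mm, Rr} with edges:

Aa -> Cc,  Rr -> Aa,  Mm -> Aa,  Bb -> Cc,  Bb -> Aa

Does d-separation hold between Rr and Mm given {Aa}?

No — Rr and Mm are not d-separated given {Aa}.

The only undirected path from Rr to Mm is:
Path 1: Rr → Aa ← Mm
  Aa is a collider and Aa is conditioned on, which opens it — no node blocks this path, so it is active.
At least one path is unblocked, so d-separation fails.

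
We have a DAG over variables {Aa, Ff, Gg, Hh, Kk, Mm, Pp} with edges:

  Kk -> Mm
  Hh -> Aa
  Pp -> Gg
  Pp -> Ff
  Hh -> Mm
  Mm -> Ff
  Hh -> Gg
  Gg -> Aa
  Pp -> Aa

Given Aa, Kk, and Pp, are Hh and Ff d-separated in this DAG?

We examine all 5 paths between Hh and Ff:
  1. Hh → Mm → Ff — Mm:chain[open] ⇒ active
  2. Hh → Gg → Aa ← Pp → Ff — Gg:chain[open]; Aa:collider[open]; Pp:fork[blocks] ⇒ blocked
  3. Hh → Gg ← Pp → Ff — Gg:collider[open]; Pp:fork[blocks] ⇒ blocked
  4. Hh → Aa ← Gg ← Pp → Ff — Aa:collider[open]; Gg:chain[open]; Pp:fork[blocks] ⇒ blocked
  5. Hh → Aa ← Pp → Ff — Aa:collider[open]; Pp:fork[blocks] ⇒ blocked
Since the path Hh → Mm → Ff is active, Hh and Ff are not d-separated given {Aa, Kk, Pp}.

No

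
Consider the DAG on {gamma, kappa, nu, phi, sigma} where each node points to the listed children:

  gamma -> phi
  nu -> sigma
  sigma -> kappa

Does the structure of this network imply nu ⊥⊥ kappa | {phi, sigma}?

Yes — nu and kappa are d-separated given {phi, sigma}.

Only one path connects nu and kappa:
Path 1: nu → sigma → kappa
  sigma is a chain here and sigma is conditioned on, so the path is blocked at sigma.
All paths are blocked; nu ⊥ kappa | {phi, sigma} holds.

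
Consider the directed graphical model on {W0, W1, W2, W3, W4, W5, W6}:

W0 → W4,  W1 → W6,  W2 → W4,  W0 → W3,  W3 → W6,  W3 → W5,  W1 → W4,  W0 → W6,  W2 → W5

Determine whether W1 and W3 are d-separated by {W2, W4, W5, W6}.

Enumerating the 6 paths from W1 to W3 and testing each for blocking by {W2, W4, W5, W6}:
Path 1: W1 → W6 ← W0 → W4 ← W2 → W5 ← W3
  W2 is a fork here and W2 is conditioned on, so the path is blocked at W2.
Path 2: W1 → W6 ← W0 → W3
  W6 is a collider and W6 is conditioned on, which opens it; W0 is a fork and W0 is not conditioned on — no node blocks this path, so it is active.
Path 3: W1 → W6 ← W3
  W6 is a collider and W6 is conditioned on, which opens it — no node blocks this path, so it is active.
Path 4: W1 → W4 ← W2 → W5 ← W3
  W2 is a fork here and W2 is conditioned on, so the path is blocked at W2.
Path 5: W1 → W4 ← W0 → W6 ← W3
  W4 is a collider and W4 is conditioned on, which opens it; W0 is a fork and W0 is not conditioned on; W6 is a collider and W6 is conditioned on, which opens it — no node blocks this path, so it is active.
Path 6: W1 → W4 ← W0 → W3
  W4 is a collider and W4 is conditioned on, which opens it; W0 is a fork and W0 is not conditioned on — no node blocks this path, so it is active.
Since the path W1 → W6 ← W0 → W3 is active, W1 and W3 are not d-separated given {W2, W4, W5, W6}.

No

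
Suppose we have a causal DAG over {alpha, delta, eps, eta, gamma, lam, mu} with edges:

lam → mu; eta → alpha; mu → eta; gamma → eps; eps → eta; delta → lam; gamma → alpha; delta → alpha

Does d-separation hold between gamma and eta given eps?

Yes — gamma and eta are d-separated given {eps}.

Enumerating the 3 paths from gamma to eta and testing each for blocking by {eps}:
Path 1: gamma → eps → eta
  eps is a chain here and eps is conditioned on, so the path is blocked at eps.
Path 2: gamma → alpha ← eta
  alpha is a collider here and neither alpha nor any of its descendants is conditioned on, so the collider stays closed — the path is blocked at alpha.
Path 3: gamma → alpha ← delta → lam → mu → eta
  alpha is a collider here and neither alpha nor any of its descendants is conditioned on, so the collider stays closed — the path is blocked at alpha.
All paths are blocked; gamma ⊥ eta | {eps} holds.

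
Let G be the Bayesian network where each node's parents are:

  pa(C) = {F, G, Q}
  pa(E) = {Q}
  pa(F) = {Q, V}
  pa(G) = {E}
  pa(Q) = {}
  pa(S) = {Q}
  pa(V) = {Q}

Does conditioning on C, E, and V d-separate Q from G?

There are 4 undirected paths between Q and G; checking each against the conditioning set {C, E, V}:
Path 1: Q → E → G
  E is a chain here and E is conditioned on, so the path is blocked at E.
Path 2: Q → C ← G
  C is a collider and C is conditioned on, which opens it — no node blocks this path, so it is active.
Path 3: Q → V → F → C ← G
  V is a chain here and V is conditioned on, so the path is blocked at V.
Path 4: Q → F → C ← G
  F is a chain and F is not conditioned on; C is a collider and C is conditioned on, which opens it — no node blocks this path, so it is active.
Because an active path exists, Q and G are not d-separated.

No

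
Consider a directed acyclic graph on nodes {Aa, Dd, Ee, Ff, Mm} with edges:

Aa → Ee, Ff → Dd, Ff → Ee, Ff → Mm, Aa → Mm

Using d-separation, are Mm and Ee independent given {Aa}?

No

Enumerating the 2 paths from Mm to Ee and testing each for blocking by {Aa}:
Path 1: Mm ← Ff → Ee
  Ff is a fork and Ff is not conditioned on — no node blocks this path, so it is active.
Path 2: Mm ← Aa → Ee
  Aa is a fork here and Aa is conditioned on, so the path is blocked at Aa.
Because an active path exists, Mm and Ee are not d-separated.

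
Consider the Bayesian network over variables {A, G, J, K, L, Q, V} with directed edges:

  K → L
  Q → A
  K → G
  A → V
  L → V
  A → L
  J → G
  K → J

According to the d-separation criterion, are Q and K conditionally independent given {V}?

Enumerating the 2 paths from Q to K and testing each for blocking by {V}:
  1. Q → A → V ← L ← K — A:chain[open]; V:collider[open]; L:chain[open] ⇒ active
  2. Q → A → L ← K — A:chain[open]; L:collider[open] ⇒ active
Since the path Q → A → V ← L ← K is active, Q and K are not d-separated given {V}.

No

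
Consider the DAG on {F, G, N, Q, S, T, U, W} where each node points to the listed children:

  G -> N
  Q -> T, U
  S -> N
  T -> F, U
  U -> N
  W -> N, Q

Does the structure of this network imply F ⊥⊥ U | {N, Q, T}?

We examine all 3 paths between F and U:
Path 1: F ← T ← Q ← W → N ← U
  T is a chain here and T is conditioned on, so the path is blocked at T.
Path 2: F ← T ← Q → U
  T is a chain here and T is conditioned on, so the path is blocked at T.
Path 3: F ← T → U
  T is a fork here and T is conditioned on, so the path is blocked at T.
All paths are blocked; F ⊥ U | {N, Q, T} holds.

Yes — F and U are d-separated given {N, Q, T}.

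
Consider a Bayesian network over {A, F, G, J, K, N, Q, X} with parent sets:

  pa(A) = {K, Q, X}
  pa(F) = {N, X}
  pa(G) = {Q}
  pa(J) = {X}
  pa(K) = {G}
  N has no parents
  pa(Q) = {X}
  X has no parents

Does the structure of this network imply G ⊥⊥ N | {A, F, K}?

No — G and N are not d-separated given {A, F, K}.

There are 4 undirected paths between G and N; checking each against the conditioning set {A, F, K}:
Path 1: G → K → A ← X → F ← N
  K is a chain here and K is conditioned on, so the path is blocked at K.
Path 2: G → K → A ← Q ← X → F ← N
  K is a chain here and K is conditioned on, so the path is blocked at K.
Path 3: G ← Q → A ← X → F ← N
  Q is a fork and Q is not conditioned on; A is a collider and A is conditioned on, which opens it; X is a fork and X is not conditioned on; F is a collider and F is conditioned on, which opens it — no node blocks this path, so it is active.
Path 4: G ← Q ← X → F ← N
  Q is a chain and Q is not conditioned on; X is a fork and X is not conditioned on; F is a collider and F is conditioned on, which opens it — no node blocks this path, so it is active.
Since the path G ← Q → A ← X → F ← N is active, G and N are not d-separated given {A, F, K}.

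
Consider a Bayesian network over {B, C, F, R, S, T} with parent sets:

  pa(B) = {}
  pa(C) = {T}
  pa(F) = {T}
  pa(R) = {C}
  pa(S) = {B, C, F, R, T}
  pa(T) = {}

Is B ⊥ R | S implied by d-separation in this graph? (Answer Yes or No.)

We examine all 4 paths between B and R:
  1. B → S ← T → C → R — S:collider[open]; T:fork[open]; C:chain[open] ⇒ active
  2. B → S ← F ← T → C → R — S:collider[open]; F:chain[open]; T:fork[open]; C:chain[open] ⇒ active
  3. B → S ← R — S:collider[open] ⇒ active
  4. B → S ← C → R — S:collider[open]; C:fork[open] ⇒ active
At least one path is unblocked, so d-separation fails.

No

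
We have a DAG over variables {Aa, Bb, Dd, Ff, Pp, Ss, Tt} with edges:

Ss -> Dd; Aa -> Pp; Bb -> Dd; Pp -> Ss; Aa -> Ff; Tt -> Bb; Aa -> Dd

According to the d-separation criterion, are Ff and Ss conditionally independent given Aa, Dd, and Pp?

Yes

Enumerating the 2 paths from Ff to Ss and testing each for blocking by {Aa, Dd, Pp}:
  1. Ff ← Aa → Dd ← Ss — Aa:fork[blocks]; Dd:collider[open] ⇒ blocked
  2. Ff ← Aa → Pp → Ss — Aa:fork[blocks]; Pp:chain[blocks] ⇒ blocked
Every path is blocked, so Ff and Ss are d-separated given {Aa, Dd, Pp}.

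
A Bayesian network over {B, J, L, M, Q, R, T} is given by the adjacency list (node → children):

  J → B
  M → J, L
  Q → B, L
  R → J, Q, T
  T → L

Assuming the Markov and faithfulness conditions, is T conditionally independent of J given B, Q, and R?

Yes — T and J are d-separated given {B, Q, R}.

There are 6 undirected paths between T and J; checking each against the conditioning set {B, Q, R}:
Path 1: T → L ← M → J
  L is a collider here and neither L nor any of its descendants is conditioned on, so the collider stays closed — the path is blocked at L.
Path 2: T → L ← Q → B ← J
  L is a collider here and neither L nor any of its descendants is conditioned on, so the collider stays closed — the path is blocked at L.
Path 3: T → L ← Q ← R → J
  L is a collider here and neither L nor any of its descendants is conditioned on, so the collider stays closed — the path is blocked at L.
Path 4: T ← R → J
  R is a fork here and R is conditioned on, so the path is blocked at R.
Path 5: T ← R → Q → B ← J
  R is a fork here and R is conditioned on, so the path is blocked at R.
Path 6: T ← R → Q → L ← M → J
  R is a fork here and R is conditioned on, so the path is blocked at R.
Every path is blocked, so T and J are d-separated given {B, Q, R}.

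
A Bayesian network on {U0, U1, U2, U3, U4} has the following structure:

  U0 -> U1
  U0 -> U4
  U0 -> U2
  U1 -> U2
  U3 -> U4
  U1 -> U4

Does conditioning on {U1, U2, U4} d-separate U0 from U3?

There are 3 undirected paths between U0 and U3; checking each against the conditioning set {U1, U2, U4}:
Path 1: U0 → U4 ← U3
  U4 is a collider and U4 is conditioned on, which opens it — no node blocks this path, so it is active.
Path 2: U0 → U2 ← U1 → U4 ← U3
  U1 is a fork here and U1 is conditioned on, so the path is blocked at U1.
Path 3: U0 → U1 → U4 ← U3
  U1 is a chain here and U1 is conditioned on, so the path is blocked at U1.
Since the path U0 → U4 ← U3 is active, U0 and U3 are not d-separated given {U1, U2, U4}.

No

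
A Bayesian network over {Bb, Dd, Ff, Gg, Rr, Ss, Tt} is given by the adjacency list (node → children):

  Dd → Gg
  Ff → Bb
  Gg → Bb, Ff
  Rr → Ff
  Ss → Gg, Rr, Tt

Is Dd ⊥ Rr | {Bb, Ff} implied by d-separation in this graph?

We examine all 3 paths between Dd and Rr:
Path 1: Dd → Gg → Bb ← Ff ← Rr
  Ff is a chain here and Ff is conditioned on, so the path is blocked at Ff.
Path 2: Dd → Gg → Ff ← Rr
  Gg is a chain and Gg is not conditioned on; Ff is a collider and Ff is conditioned on, which opens it — no node blocks this path, so it is active.
Path 3: Dd → Gg ← Ss → Rr
  Gg is a collider and its descendant Bb is conditioned on, which opens it; Ss is a fork and Ss is not conditioned on — no node blocks this path, so it is active.
Since the path Dd → Gg → Ff ← Rr is active, Dd and Rr are not d-separated given {Bb, Ff}.

No — Dd and Rr are not d-separated given {Bb, Ff}.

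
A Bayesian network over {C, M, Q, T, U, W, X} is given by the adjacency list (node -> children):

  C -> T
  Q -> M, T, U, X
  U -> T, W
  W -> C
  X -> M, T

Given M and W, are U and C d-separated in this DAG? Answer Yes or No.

We examine all 5 paths between U and C:
  1. U ← Q → X → T ← C — Q:fork[open]; X:chain[open]; T:collider[blocks] ⇒ blocked
  2. U ← Q → M ← X → T ← C — Q:fork[open]; M:collider[open]; X:fork[open]; T:collider[blocks] ⇒ blocked
  3. U ← Q → T ← C — Q:fork[open]; T:collider[blocks] ⇒ blocked
  4. U → W → C — W:chain[blocks] ⇒ blocked
  5. U → T ← C — T:collider[blocks] ⇒ blocked
Since every path is blocked, d-separation holds.

Yes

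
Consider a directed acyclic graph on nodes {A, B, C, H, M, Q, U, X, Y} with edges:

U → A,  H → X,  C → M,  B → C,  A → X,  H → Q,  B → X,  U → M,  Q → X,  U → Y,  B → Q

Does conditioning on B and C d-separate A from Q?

There are 6 undirected paths between A and Q; checking each against the conditioning set {B, C}:
  1. A ← U → M ← C ← B → Q — U:fork[open]; M:collider[blocks]; C:chain[blocks]; B:fork[blocks] ⇒ blocked
  2. A ← U → M ← C ← B → X ← Q — U:fork[open]; M:collider[blocks]; C:chain[blocks]; B:fork[blocks]; X:collider[blocks] ⇒ blocked
  3. A ← U → M ← C ← B → X ← H → Q — U:fork[open]; M:collider[blocks]; C:chain[blocks]; B:fork[blocks]; X:collider[blocks]; H:fork[open] ⇒ blocked
  4. A → X ← B → Q — X:collider[blocks]; B:fork[blocks] ⇒ blocked
  5. A → X ← Q — X:collider[blocks] ⇒ blocked
  6. A → X ← H → Q — X:collider[blocks]; H:fork[open] ⇒ blocked
All paths are blocked; A ⊥ Q | {B, C} holds.

Yes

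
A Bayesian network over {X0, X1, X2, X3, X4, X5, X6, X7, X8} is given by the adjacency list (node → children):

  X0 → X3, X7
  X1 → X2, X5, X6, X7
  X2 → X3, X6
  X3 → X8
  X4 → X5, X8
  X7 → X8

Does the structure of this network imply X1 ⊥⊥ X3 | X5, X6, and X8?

No

We examine all 6 paths between X1 and X3:
Path 1: X1 → X5 ← X4 → X8 ← X7 ← X0 → X3
  X5 is a collider and X5 is conditioned on, which opens it; X4 is a fork and X4 is not conditioned on; X8 is a collider and X8 is conditioned on, which opens it; X7 is a chain and X7 is not conditioned on; X0 is a fork and X0 is not conditioned on — no node blocks this path, so it is active.
Path 2: X1 → X5 ← X4 → X8 ← X3
  X5 is a collider and X5 is conditioned on, which opens it; X4 is a fork and X4 is not conditioned on; X8 is a collider and X8 is conditioned on, which opens it — no node blocks this path, so it is active.
Path 3: X1 → X7 ← X0 → X3
  X7 is a collider and its descendant X8 is conditioned on, which opens it; X0 is a fork and X0 is not conditioned on — no node blocks this path, so it is active.
Path 4: X1 → X7 → X8 ← X3
  X7 is a chain and X7 is not conditioned on; X8 is a collider and X8 is conditioned on, which opens it — no node blocks this path, so it is active.
Path 5: X1 → X2 → X3
  X2 is a chain and X2 is not conditioned on — no node blocks this path, so it is active.
Path 6: X1 → X6 ← X2 → X3
  X6 is a collider and X6 is conditioned on, which opens it; X2 is a fork and X2 is not conditioned on — no node blocks this path, so it is active.
Because an active path exists, X1 and X3 are not d-separated.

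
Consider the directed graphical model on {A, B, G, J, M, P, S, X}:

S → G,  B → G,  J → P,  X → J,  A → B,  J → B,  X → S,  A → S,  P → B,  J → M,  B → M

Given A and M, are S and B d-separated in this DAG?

No — S and B are not d-separated given {A, M}.

There are 5 undirected paths between S and B; checking each against the conditioning set {A, M}:
  1. S → G ← B — G:collider[blocks] ⇒ blocked
  2. S ← A → B — A:fork[blocks] ⇒ blocked
  3. S ← X → J → P → B — X:fork[open]; J:chain[open]; P:chain[open] ⇒ active
  4. S ← X → J → B — X:fork[open]; J:chain[open] ⇒ active
  5. S ← X → J → M ← B — X:fork[open]; J:chain[open]; M:collider[open] ⇒ active
At least one path is unblocked, so d-separation fails.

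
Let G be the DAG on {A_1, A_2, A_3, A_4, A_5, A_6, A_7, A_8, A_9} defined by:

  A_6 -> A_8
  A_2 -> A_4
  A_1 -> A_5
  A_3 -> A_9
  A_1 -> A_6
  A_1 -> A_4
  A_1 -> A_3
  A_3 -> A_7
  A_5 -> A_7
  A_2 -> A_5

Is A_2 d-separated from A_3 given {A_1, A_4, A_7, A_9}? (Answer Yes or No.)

No — A_2 and A_3 are not d-separated given {A_1, A_4, A_7, A_9}.

4 paths connect A_2 and A_3; each must be blocked for d-separation to hold:
  1. A_2 → A_4 ← A_1 → A_3 — A_4:collider[open]; A_1:fork[blocks] ⇒ blocked
  2. A_2 → A_4 ← A_1 → A_5 → A_7 ← A_3 — A_4:collider[open]; A_1:fork[blocks]; A_5:chain[open]; A_7:collider[open] ⇒ blocked
  3. A_2 → A_5 ← A_1 → A_3 — A_5:collider[open]; A_1:fork[blocks] ⇒ blocked
  4. A_2 → A_5 → A_7 ← A_3 — A_5:chain[open]; A_7:collider[open] ⇒ active
Because an active path exists, A_2 and A_3 are not d-separated.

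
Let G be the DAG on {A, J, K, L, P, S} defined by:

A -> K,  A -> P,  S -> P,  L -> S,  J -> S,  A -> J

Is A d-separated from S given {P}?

There are 2 undirected paths between A and S; checking each against the conditioning set {P}:
Path 1: A → J → S
  J is a chain and J is not conditioned on — no node blocks this path, so it is active.
Path 2: A → P ← S
  P is a collider and P is conditioned on, which opens it — no node blocks this path, so it is active.
Since the path A → J → S is active, A and S are not d-separated given {P}.

No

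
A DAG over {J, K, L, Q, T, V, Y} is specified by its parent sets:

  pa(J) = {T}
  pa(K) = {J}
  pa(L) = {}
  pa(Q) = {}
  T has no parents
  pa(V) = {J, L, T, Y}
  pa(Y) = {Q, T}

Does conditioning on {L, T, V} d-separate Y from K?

No

4 paths connect Y and K; each must be blocked for d-separation to hold:
Path 1: Y ← T → J → K
  T is a fork here and T is conditioned on, so the path is blocked at T.
Path 2: Y ← T → V ← J → K
  T is a fork here and T is conditioned on, so the path is blocked at T.
Path 3: Y → V ← J → K
  V is a collider and V is conditioned on, which opens it; J is a fork and J is not conditioned on — no node blocks this path, so it is active.
Path 4: Y → V ← T → J → K
  T is a fork here and T is conditioned on, so the path is blocked at T.
Because an active path exists, Y and K are not d-separated.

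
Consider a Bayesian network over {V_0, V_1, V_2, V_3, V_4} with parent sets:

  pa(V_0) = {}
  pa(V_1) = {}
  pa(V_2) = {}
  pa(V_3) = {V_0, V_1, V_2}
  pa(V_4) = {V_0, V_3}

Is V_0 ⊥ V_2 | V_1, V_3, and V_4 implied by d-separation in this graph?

We examine all 2 paths between V_0 and V_2:
  1. V_0 → V_4 ← V_3 ← V_2 — V_4:collider[open]; V_3:chain[blocks] ⇒ blocked
  2. V_0 → V_3 ← V_2 — V_3:collider[open] ⇒ active
Since the path V_0 → V_3 ← V_2 is active, V_0 and V_2 are not d-separated given {V_1, V_3, V_4}.

No — V_0 and V_2 are not d-separated given {V_1, V_3, V_4}.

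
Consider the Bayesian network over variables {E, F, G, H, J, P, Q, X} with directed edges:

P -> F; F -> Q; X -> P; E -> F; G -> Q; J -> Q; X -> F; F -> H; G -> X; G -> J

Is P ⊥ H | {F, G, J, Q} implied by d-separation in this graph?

Enumerating the 4 paths from P to H and testing each for blocking by {F, G, J, Q}:
  1. P ← X → F → H — X:fork[open]; F:chain[blocks] ⇒ blocked
  2. P ← X ← G → J → Q ← F → H — X:chain[open]; G:fork[blocks]; J:chain[blocks]; Q:collider[open]; F:fork[blocks] ⇒ blocked
  3. P ← X ← G → Q ← F → H — X:chain[open]; G:fork[blocks]; Q:collider[open]; F:fork[blocks] ⇒ blocked
  4. P → F → H — F:chain[blocks] ⇒ blocked
Every path is blocked, so P and H are d-separated given {F, G, J, Q}.

Yes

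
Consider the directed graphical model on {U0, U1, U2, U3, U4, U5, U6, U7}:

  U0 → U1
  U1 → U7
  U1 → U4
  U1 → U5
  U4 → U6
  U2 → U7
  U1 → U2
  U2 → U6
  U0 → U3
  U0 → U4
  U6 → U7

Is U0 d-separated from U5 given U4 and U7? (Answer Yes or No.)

6 paths connect U0 and U5; each must be blocked for d-separation to hold:
Path 1: U0 → U1 → U5
  U1 is a chain and U1 is not conditioned on — no node blocks this path, so it is active.
Path 2: U0 → U4 ← U1 → U5
  U4 is a collider and U4 is conditioned on, which opens it; U1 is a fork and U1 is not conditioned on — no node blocks this path, so it is active.
Path 3: U0 → U4 → U6 → U7 ← U1 → U5
  U4 is a chain here and U4 is conditioned on, so the path is blocked at U4.
Path 4: U0 → U4 → U6 → U7 ← U2 ← U1 → U5
  U4 is a chain here and U4 is conditioned on, so the path is blocked at U4.
Path 5: U0 → U4 → U6 ← U2 ← U1 → U5
  U4 is a chain here and U4 is conditioned on, so the path is blocked at U4.
Path 6: U0 → U4 → U6 ← U2 → U7 ← U1 → U5
  U4 is a chain here and U4 is conditioned on, so the path is blocked at U4.
Because an active path exists, U0 and U5 are not d-separated.

No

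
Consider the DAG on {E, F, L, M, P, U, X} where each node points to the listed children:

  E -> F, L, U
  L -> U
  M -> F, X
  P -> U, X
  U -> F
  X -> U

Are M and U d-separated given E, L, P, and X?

Yes

We examine all 5 paths between M and U:
Path 1: M → X ← P → U
  P is a fork here and P is conditioned on, so the path is blocked at P.
Path 2: M → X → U
  X is a chain here and X is conditioned on, so the path is blocked at X.
Path 3: M → F ← E → L → U
  F is a collider here and neither F nor any of its descendants is conditioned on, so the collider stays closed — the path is blocked at F.
Path 4: M → F ← E → U
  F is a collider here and neither F nor any of its descendants is conditioned on, so the collider stays closed — the path is blocked at F.
Path 5: M → F ← U
  F is a collider here and neither F nor any of its descendants is conditioned on, so the collider stays closed — the path is blocked at F.
Since every path is blocked, d-separation holds.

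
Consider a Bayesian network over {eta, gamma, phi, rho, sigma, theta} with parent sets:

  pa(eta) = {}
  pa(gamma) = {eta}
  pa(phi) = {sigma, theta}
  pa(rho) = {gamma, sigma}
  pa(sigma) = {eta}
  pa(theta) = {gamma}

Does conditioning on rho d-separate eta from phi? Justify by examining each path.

No

There are 4 undirected paths between eta and phi; checking each against the conditioning set {rho}:
  1. eta → gamma → theta → phi — gamma:chain[open]; theta:chain[open] ⇒ active
  2. eta → gamma → rho ← sigma → phi — gamma:chain[open]; rho:collider[open]; sigma:fork[open] ⇒ active
  3. eta → sigma → phi — sigma:chain[open] ⇒ active
  4. eta → sigma → rho ← gamma → theta → phi — sigma:chain[open]; rho:collider[open]; gamma:fork[open]; theta:chain[open] ⇒ active
Since the path eta → gamma → theta → phi is active, eta and phi are not d-separated given {rho}.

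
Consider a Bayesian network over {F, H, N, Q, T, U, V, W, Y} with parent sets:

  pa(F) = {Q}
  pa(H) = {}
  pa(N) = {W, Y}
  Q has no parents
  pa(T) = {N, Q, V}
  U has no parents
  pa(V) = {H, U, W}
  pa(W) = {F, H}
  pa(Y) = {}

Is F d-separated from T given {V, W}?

No

4 paths connect F and T; each must be blocked for d-separation to hold:
  1. F → W → N → T — W:chain[blocks]; N:chain[open] ⇒ blocked
  2. F → W → V → T — W:chain[blocks]; V:chain[blocks] ⇒ blocked
  3. F → W ← H → V → T — W:collider[open]; H:fork[open]; V:chain[blocks] ⇒ blocked
  4. F ← Q → T — Q:fork[open] ⇒ active
Since the path F ← Q → T is active, F and T are not d-separated given {V, W}.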